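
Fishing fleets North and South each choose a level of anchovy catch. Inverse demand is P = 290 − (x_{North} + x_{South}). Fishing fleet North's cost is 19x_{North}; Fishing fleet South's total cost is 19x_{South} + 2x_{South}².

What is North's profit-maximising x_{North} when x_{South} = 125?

Fishing fleet North's profit: π = x_{North}(290 − (x_{North} + x_{South})) − 19x_{North}.
∂π/∂x_{North} = 271 − 2x_{North} − x_{South} = 0, so x_{North} = 135.5 − 0.5x_{South}.
At x_{South} = 125: x_{North} = 135.5 − 0.5·125 = 73.

73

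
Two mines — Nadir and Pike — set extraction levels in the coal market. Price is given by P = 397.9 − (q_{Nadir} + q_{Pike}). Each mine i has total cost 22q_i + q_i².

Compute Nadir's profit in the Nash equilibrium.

11304.0648

Mine Nadir's profit: π = q_{Nadir}(397.9 − (q_{Nadir} + q_{Pike})) − 22q_{Nadir} − q_{Nadir}².
∂π/∂q_{Nadir} = 375.9 − 4q_{Nadir} − q_{Pike} = 0, so q_{Nadir} = 93.975 − 0.25q_{Pike}.
By symmetry q_{Pike} = q_{Nadir}; substituting into the reaction function, 1.25q_{Nadir} = 93.975 and q_{Nadir} = 75.18.
Price P = 397.9 − 150.36 = 247.54.
Nadir's profit: (247.54 − 22)·75.18 − (75.18)² = 11304.0648.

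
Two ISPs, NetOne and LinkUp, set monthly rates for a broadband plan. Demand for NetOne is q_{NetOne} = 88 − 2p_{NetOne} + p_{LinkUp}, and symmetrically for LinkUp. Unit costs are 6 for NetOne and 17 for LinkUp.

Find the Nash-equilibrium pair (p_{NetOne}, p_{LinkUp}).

NetOne's profit: π = (p_{NetOne} − 6)(88 − 2p_{NetOne} + p_{LinkUp}).
∂π/∂p_{NetOne} = 100 − 4p_{NetOne} + p_{LinkUp} = 0 ⇒ p_{NetOne} = 25 + 0.25p_{LinkUp}.
Similarly p_{LinkUp} = 30.5 + 0.25p_{NetOne}.
Plugging p_{LinkUp} into NetOne's best response: p_{NetOne} = 25 + 0.25(30.5 + 0.25p_{NetOne}) ⇒ 0.9375p_{NetOne} = 32.625, so p_{NetOne} = 34.8.
Then p_{LinkUp} = 30.5 + 0.25·34.8 = 39.2.

34.8, 39.2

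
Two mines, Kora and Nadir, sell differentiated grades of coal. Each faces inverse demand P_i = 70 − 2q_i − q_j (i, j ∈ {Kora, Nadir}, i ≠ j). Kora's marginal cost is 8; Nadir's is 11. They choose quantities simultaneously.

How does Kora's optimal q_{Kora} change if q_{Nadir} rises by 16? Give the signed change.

Mine Kora's profit: π = q_{Kora}(70 − 2q_{Kora} − q_{Nadir}) − 8q_{Kora}.
∂π/∂q_{Kora} = 62 − 4q_{Kora} − q_{Nadir} = 0 ⇒ q_{Kora} = 15.5 − 0.25q_{Nadir}.
The reaction-function slope is −0.25, so a 16-unit rise in q_{Nadir} moves q_{Kora} by −0.25 × 16 = −4. Kora's best response falls — the actions are strategic substitutes.

-4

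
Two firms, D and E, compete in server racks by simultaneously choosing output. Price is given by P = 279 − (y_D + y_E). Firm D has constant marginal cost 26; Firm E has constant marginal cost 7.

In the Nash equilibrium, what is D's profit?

Firm D's profit: π = y_D(279 − (y_D + y_E)) − 26y_D.
∂π/∂y_D = 253 − 2y_D − y_E = 0, so y_D = 126.5 − 0.5y_E.
By the same steps for E: y_E = 136 − 0.5y_D.
Substituting the second reaction function into the first: y_D = 126.5 − 0.5(136 − 0.5y_D), which gives 0.75y_D = 58.5 ⇒ y_D = 78.
Then y_E = 136 − 0.5·78 = 97.
Price P = 279 − 175 = 104.
D's profit: (104 − 26)·78 = 6084.

6084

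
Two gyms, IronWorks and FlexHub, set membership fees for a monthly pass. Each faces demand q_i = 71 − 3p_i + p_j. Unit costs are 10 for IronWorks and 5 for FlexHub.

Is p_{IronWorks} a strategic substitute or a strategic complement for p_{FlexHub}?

strategic complements

IronWorks's profit: π = (p_{IronWorks} − 10)(71 − 3p_{IronWorks} + p_{FlexHub}).
∂π/∂p_{IronWorks} = 101 − 6p_{IronWorks} + p_{FlexHub} = 0 ⇒ p_{IronWorks} = 101/6 + (1/6)p_{FlexHub}.
The best-response slope dp_{IronWorks}/dp_{FlexHub} = 1/6 > 0: the reaction function is upward-sloping, so the choices are strategic complements.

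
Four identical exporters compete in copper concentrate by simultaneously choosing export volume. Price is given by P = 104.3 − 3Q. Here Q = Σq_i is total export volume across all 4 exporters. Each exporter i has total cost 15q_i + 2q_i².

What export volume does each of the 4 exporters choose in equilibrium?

4.7

A representative exporter's profit is π_i = q_i(104.3 − 3Q) − 15q_i − 2q_i², with Q = q_i + Σ_{j≠i} q_j.
First-order condition: 89.3 − 10q_i − 3Σ_{j≠i} q_j = 0.
With identical exporters, set every q_j = q: then 89.3 − 10q − 9q = 0, i.e. q = 89.3/19 = 4.7.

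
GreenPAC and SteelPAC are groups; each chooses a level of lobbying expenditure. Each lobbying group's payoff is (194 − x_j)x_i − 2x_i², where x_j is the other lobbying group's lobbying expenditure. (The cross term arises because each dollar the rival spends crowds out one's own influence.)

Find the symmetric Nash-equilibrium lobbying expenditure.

GreenPAC's payoff is (194 − x_S)x_G − 2x_G².
∂π/∂x_G = 194 − x_S − 4x_G = 0, so x_G = 48.5 − 0.25x_S.
By symmetry x_S = x_G; substituting into the reaction function, 1.25x_G = 48.5 and x_G = 38.8.

38.8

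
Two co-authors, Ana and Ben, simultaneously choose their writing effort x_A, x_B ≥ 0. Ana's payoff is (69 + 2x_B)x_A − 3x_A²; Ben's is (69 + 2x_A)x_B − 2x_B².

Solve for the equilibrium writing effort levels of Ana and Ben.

Expanding Ana's payoff: 69x_A + 2x_Bx_A − 3x_A².
∂π/∂x_A = 69 + 2x_B − 6x_A = 0, so x_A = 11.5 + (1/3)x_B.
Likewise for Ben: x_B = 17.25 + 0.5x_A.
Plugging x_B into Ana's best response: x_A = 11.5 + (1/3)(17.25 + 0.5x_A) ⇒ (5/6)x_A = 17.25, so x_A = 20.7.
Then x_B = 17.25 + 0.5·20.7 = 27.6.

20.7, 27.6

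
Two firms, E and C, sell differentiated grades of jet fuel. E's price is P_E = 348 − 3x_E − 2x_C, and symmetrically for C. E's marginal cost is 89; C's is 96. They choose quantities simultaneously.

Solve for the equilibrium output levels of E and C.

Firm E's profit: π = x_E(348 − 3x_E − 2x_C) − 89x_E.
∂π/∂x_E = 259 − 6x_E − 2x_C = 0 ⇒ x_E = 259/6 − (1/3)x_C.
Similarly x_C = 42 − (1/3)x_E.
Solving the two reaction functions simultaneously: (1 − (−1/3)(−1/3))x_E = 259/6 − (1/3)·42, so (8/9)x_E = 175/6 and x_E = 32.8125.
Then x_C = 42 − (1/3)·32.8125 = 31.0625.

32.8125, 31.0625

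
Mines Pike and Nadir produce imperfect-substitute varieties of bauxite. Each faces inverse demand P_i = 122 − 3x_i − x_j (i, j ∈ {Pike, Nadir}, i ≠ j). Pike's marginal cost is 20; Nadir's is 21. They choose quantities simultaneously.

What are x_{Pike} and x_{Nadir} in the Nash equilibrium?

Mine Pike's profit: π = x_{Pike}(122 − 3x_{Pike} − x_{Nadir}) − 20x_{Pike}.
∂π/∂x_{Pike} = 102 − 6x_{Pike} − x_{Nadir} = 0 ⇒ x_{Pike} = 17 − (1/6)x_{Nadir}.
Similarly x_{Nadir} = 101/6 − (1/6)x_{Pike}.
Solving the two reaction functions simultaneously: (1 − (−1/6)(−1/6))x_{Pike} = 17 − (1/6)·(101/6), so (35/36)x_{Pike} = 511/36 and x_{Pike} = 14.6.
Then x_{Nadir} = 101/6 − (1/6)·14.6 = 14.4.

14.6, 14.4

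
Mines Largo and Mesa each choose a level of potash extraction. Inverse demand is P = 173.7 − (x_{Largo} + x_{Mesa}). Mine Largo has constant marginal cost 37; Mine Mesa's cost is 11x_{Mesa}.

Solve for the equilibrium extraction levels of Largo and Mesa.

36.9, 62.9

Mine Largo's profit: π = x_{Largo}(173.7 − (x_{Largo} + x_{Mesa})) − 37x_{Largo}.
∂π/∂x_{Largo} = 136.7 − 2x_{Largo} − x_{Mesa} = 0, so x_{Largo} = 68.35 − 0.5x_{Mesa}.
By the same steps for Mesa: x_{Mesa} = 81.35 − 0.5x_{Largo}.
Substituting the second reaction function into the first: x_{Largo} = 68.35 − 0.5(81.35 − 0.5x_{Largo}), which gives 0.75x_{Largo} = 27.675 ⇒ x_{Largo} = 36.9.
Then x_{Mesa} = 81.35 − 0.5·36.9 = 62.9.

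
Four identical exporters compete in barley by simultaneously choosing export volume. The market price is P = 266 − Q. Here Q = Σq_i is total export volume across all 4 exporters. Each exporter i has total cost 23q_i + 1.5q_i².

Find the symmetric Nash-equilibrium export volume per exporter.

A representative exporter's profit is π_i = q_i(266 − Q) − 23q_i − 1.5q_i², with Q = q_i + Σ_{j≠i} q_j.
First-order condition: 243 − 5q_i − Σ_{j≠i} q_j = 0.
In a symmetric equilibrium every exporter chooses the same q, so Σ_{j≠i} q_j = 3q. The condition becomes 243 − 8q = 0, giving q = 243/8 = 30.375.

30.375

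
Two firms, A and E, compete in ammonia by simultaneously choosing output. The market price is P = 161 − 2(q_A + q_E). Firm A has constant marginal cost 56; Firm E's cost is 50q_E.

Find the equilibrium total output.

Firm A's profit: π = q_A(161 − 2(q_A + q_E)) − 56q_A.
∂π/∂q_A = 105 − 4q_A − 2q_E = 0, so q_A = 26.25 − 0.5q_E.
By the same steps for E: q_E = 27.75 − 0.5q_A.
Solving the two reaction functions simultaneously: (1 − (−0.5)(−0.5))q_A = 26.25 − 0.5·27.75, so 0.75q_A = 12.375 and q_A = 16.5.
Then q_E = 27.75 − 0.5·16.5 = 19.5.
Total output: 16.5 + 19.5 = 36.

36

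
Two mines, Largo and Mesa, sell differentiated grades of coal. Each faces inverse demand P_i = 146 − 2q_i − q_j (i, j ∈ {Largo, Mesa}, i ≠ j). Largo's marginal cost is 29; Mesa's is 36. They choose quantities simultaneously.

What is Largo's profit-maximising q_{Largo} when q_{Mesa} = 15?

Mine Largo's profit: π = q_{Largo}(146 − 2q_{Largo} − q_{Mesa}) − 29q_{Largo}.
∂π/∂q_{Largo} = 117 − 4q_{Largo} − q_{Mesa} = 0 ⇒ q_{Largo} = 29.25 − 0.25q_{Mesa}.
At q_{Mesa} = 15: q_{Largo} = 29.25 − 0.25·15 = 25.5.

25.5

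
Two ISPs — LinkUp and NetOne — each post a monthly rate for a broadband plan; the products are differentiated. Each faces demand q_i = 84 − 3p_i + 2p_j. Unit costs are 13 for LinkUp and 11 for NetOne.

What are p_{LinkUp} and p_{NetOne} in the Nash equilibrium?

LinkUp's profit: π = (p_{LinkUp} − 13)(84 − 3p_{LinkUp} + 2p_{NetOne}).
∂π/∂p_{LinkUp} = 123 − 6p_{LinkUp} + 2p_{NetOne} = 0 ⇒ p_{LinkUp} = 20.5 + (1/3)p_{NetOne}.
Similarly p_{NetOne} = 19.5 + (1/3)p_{LinkUp}.
Substituting the second reaction function into the first: p_{LinkUp} = 20.5 + (1/3)(19.5 + (1/3)p_{LinkUp}), which gives (8/9)p_{LinkUp} = 27 ⇒ p_{LinkUp} = 30.375.
Then p_{NetOne} = 19.5 + (1/3)·30.375 = 29.625.

30.375, 29.625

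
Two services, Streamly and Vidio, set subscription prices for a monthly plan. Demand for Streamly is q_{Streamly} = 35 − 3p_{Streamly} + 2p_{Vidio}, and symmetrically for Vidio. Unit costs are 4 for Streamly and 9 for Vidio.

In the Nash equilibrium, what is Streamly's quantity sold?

Streamly's profit: π = (p_{Streamly} − 4)(35 − 3p_{Streamly} + 2p_{Vidio}).
∂π/∂p_{Streamly} = 47 − 6p_{Streamly} + 2p_{Vidio} = 0 ⇒ p_{Streamly} = 47/6 + (1/3)p_{Vidio}.
Similarly p_{Vidio} = 31/3 + (1/3)p_{Streamly}.
Plugging p_{Vidio} into Streamly's best response: p_{Streamly} = 47/6 + (1/3)(31/3 + (1/3)p_{Streamly}) ⇒ (8/9)p_{Streamly} = 203/18, so p_{Streamly} = 12.6875.
Then p_{Vidio} = 31/3 + (1/3)·12.6875 = 14.5625.
q_{Streamly} = 35 − 3·12.6875 + 2·14.5625 = 26.0625.

26.0625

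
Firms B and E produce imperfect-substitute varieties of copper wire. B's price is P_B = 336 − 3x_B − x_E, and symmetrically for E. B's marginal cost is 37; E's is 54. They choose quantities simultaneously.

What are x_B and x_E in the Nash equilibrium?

43.2, 39.8

Firm B's profit: π = x_B(336 − 3x_B − x_E) − 37x_B.
∂π/∂x_B = 299 − 6x_B − x_E = 0 ⇒ x_B = 299/6 − (1/6)x_E.
Similarly x_E = 47 − (1/6)x_B.
Substituting the second reaction function into the first: x_B = 299/6 − (1/6)(47 − (1/6)x_B), which gives (35/36)x_B = 42 ⇒ x_B = 43.2.
Then x_E = 47 − (1/6)·43.2 = 39.8.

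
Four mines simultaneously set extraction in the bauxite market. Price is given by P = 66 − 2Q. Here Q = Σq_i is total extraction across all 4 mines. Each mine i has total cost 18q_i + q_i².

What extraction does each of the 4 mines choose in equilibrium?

4

A representative mine's profit is π_i = q_i(66 − 2Q) − 18q_i − q_i², with Q = q_i + Σ_{j≠i} q_j.
First-order condition: 48 − 6q_i − 2Σ_{j≠i} q_j = 0.
Imposing symmetry (q_j = q for all j) turns Σ_{j≠i} q_j into 3q, so 48 = 12q and q = 4.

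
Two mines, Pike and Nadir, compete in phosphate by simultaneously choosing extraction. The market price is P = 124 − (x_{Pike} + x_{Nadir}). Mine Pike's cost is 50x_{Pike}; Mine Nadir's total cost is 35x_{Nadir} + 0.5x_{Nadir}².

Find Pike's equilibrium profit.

707.56

Mine Pike's profit: π = x_{Pike}(124 − (x_{Pike} + x_{Nadir})) − 50x_{Pike}.
∂π/∂x_{Pike} = 74 − 2x_{Pike} − x_{Nadir} = 0, so x_{Pike} = 37 − 0.5x_{Nadir}.
For Nadir: ∂π/∂x_{Nadir} = 89 − 3x_{Nadir} − x_{Pike} = 0 ⇒ x_{Nadir} = 89/3 − (1/3)x_{Pike}.
Plugging x_{Nadir} into Pike's best response: x_{Pike} = 37 − 0.5(89/3 − (1/3)x_{Pike}) ⇒ (5/6)x_{Pike} = 133/6, so x_{Pike} = 26.6.
Then x_{Nadir} = 89/3 − (1/3)·26.6 = 20.8.
Price P = 124 − 47.4 = 76.6.
Pike's profit: (76.6 − 50)·26.6 = 707.56.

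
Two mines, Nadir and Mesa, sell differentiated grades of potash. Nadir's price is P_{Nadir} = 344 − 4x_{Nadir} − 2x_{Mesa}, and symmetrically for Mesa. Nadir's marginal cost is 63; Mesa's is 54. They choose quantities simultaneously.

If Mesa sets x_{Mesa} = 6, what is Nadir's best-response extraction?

33.625

Mine Nadir's profit: π = x_{Nadir}(344 − 4x_{Nadir} − 2x_{Mesa}) − 63x_{Nadir}.
∂π/∂x_{Nadir} = 281 − 8x_{Nadir} − 2x_{Mesa} = 0 ⇒ x_{Nadir} = 35.125 − 0.25x_{Mesa}.
At x_{Mesa} = 6: x_{Nadir} = 35.125 − 0.25·6 = 33.625.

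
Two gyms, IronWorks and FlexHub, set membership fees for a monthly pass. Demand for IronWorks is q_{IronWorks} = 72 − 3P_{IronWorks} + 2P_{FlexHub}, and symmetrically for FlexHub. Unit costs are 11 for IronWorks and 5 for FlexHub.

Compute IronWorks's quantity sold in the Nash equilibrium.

42.375

IronWorks's profit: π = (P_{IronWorks} − 11)(72 − 3P_{IronWorks} + 2P_{FlexHub}).
∂π/∂P_{IronWorks} = 105 − 6P_{IronWorks} + 2P_{FlexHub} = 0 ⇒ P_{IronWorks} = 17.5 + (1/3)P_{FlexHub}.
Similarly P_{FlexHub} = 14.5 + (1/3)P_{IronWorks}.
Solving the two reaction functions simultaneously: (1 − (1/3)(1/3))P_{IronWorks} = 17.5 + (1/3)·14.5, so (8/9)P_{IronWorks} = 67/3 and P_{IronWorks} = 25.125.
Then P_{FlexHub} = 14.5 + (1/3)·25.125 = 22.875.
q_{IronWorks} = 72 − 3·25.125 + 2·22.875 = 42.375.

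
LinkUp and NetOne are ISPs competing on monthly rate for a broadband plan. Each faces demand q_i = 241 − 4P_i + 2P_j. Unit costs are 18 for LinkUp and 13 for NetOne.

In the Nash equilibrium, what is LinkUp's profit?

LinkUp's profit: π = (P_{LinkUp} − 18)(241 − 4P_{LinkUp} + 2P_{NetOne}).
∂π/∂P_{LinkUp} = 313 − 8P_{LinkUp} + 2P_{NetOne} = 0 ⇒ P_{LinkUp} = 39.125 + 0.25P_{NetOne}.
Similarly P_{NetOne} = 36.625 + 0.25P_{LinkUp}.
Substituting the second reaction function into the first: P_{LinkUp} = 39.125 + 0.25(36.625 + 0.25P_{LinkUp}), which gives 0.9375P_{LinkUp} = 1545/32 ⇒ P_{LinkUp} = 51.5.
Then P_{NetOne} = 36.625 + 0.25·51.5 = 49.5.
q_{LinkUp} = 241 − 4·51.5 + 2·49.5 = 134.
Profit = (51.5 − 18)·134 = 4489.

4489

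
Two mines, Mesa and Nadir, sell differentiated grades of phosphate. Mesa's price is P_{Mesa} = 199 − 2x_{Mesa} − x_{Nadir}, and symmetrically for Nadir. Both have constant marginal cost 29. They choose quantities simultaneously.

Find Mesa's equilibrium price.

97

Mine Mesa's profit: π = x_{Mesa}(199 − 2x_{Mesa} − x_{Nadir}) − 29x_{Mesa}.
∂π/∂x_{Mesa} = 170 − 4x_{Mesa} − x_{Nadir} = 0 ⇒ x_{Mesa} = 42.5 − 0.25x_{Nadir}.
The game is symmetric, so in equilibrium x_{Nadir} = x_{Mesa}: the reaction function gives 1.25x_{Mesa} = 42.5, hence x_{Mesa} = 34.
P_{Mesa} = 199 − 2·34 − 34 = 97.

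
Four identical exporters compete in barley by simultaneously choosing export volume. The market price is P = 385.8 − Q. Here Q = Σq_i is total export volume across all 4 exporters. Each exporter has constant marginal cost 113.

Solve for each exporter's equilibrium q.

54.56

A representative exporter's profit is π_i = q_i(385.8 − Q) − 113q_i, with Q = q_i + Σ_{j≠i} q_j.
First-order condition: 272.8 − 2q_i − Σ_{j≠i} q_j = 0.
In a symmetric equilibrium every exporter chooses the same q, so Σ_{j≠i} q_j = 3q. The condition becomes 272.8 − 5q = 0, giving q = 272.8/5 = 54.56.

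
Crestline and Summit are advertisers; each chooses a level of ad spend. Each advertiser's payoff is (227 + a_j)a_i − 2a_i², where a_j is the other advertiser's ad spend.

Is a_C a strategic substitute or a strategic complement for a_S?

strategic complements

Crestline's payoff is (227 + a_S)a_C − 2a_C².
∂π/∂a_C = 227 + a_S − 4a_C = 0, so a_C = 56.75 + 0.25a_S.
The best-response slope da_C/da_S = 0.25 > 0: the reaction function is upward-sloping, so the choices are strategic complements.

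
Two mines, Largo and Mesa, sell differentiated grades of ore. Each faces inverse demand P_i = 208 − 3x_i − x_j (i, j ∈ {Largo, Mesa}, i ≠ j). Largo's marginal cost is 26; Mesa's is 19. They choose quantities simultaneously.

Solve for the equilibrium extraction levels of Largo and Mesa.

25.8, 27.2

Mine Largo's profit: π = x_{Largo}(208 − 3x_{Largo} − x_{Mesa}) − 26x_{Largo}.
∂π/∂x_{Largo} = 182 − 6x_{Largo} − x_{Mesa} = 0 ⇒ x_{Largo} = 91/3 − (1/6)x_{Mesa}.
Similarly x_{Mesa} = 31.5 − (1/6)x_{Largo}.
Substituting the second reaction function into the first: x_{Largo} = 91/3 − (1/6)(31.5 − (1/6)x_{Largo}), which gives (35/36)x_{Largo} = 301/12 ⇒ x_{Largo} = 25.8.
Then x_{Mesa} = 31.5 − (1/6)·25.8 = 27.2.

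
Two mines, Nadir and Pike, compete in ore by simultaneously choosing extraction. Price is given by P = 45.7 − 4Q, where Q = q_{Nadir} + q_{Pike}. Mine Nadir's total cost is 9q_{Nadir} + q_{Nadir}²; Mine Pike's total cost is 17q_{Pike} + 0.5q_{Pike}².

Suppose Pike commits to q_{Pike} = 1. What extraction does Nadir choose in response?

Mine Nadir's profit: π = q_{Nadir}(45.7 − 4(q_{Nadir} + q_{Pike})) − 9q_{Nadir} − q_{Nadir}².
∂π/∂q_{Nadir} = 36.7 − 10q_{Nadir} − 4q_{Pike} = 0, so q_{Nadir} = 3.67 − 0.4q_{Pike}.
At q_{Pike} = 1: q_{Nadir} = 3.67 − 0.4·1 = 3.27.

3.27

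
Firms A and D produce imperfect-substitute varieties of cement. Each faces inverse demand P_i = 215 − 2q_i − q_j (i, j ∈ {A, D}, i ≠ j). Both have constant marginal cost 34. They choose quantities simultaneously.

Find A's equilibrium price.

Firm A's profit: π = q_A(215 − 2q_A − q_D) − 34q_A.
∂π/∂q_A = 181 − 4q_A − q_D = 0 ⇒ q_A = 45.25 − 0.25q_D.
By symmetry q_D = q_A; substituting into the reaction function, 1.25q_A = 45.25 and q_A = 36.2.
P_A = 215 − 2·36.2 − 36.2 = 106.4.

106.4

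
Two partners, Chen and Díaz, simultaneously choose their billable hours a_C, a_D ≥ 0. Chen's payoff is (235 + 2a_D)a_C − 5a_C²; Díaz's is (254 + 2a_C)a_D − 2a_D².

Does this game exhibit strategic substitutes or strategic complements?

Expanding Chen's payoff: 235a_C + 2a_Da_C − 5a_C².
∂π/∂a_C = 235 + 2a_D − 10a_C = 0, so a_C = 23.5 + 0.2a_D.
The best-response slope da_C/da_D = 0.2 > 0: the reaction function is upward-sloping, so the choices are strategic complements.

strategic complements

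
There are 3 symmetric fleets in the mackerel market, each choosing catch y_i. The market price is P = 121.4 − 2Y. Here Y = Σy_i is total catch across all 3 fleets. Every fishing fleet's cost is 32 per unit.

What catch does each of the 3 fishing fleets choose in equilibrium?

A representative fishing fleet's profit is π_i = y_i(121.4 − 2Y) − 32y_i, with Y = y_i + Σ_{j≠i} y_j.
First-order condition: 89.4 − 4y_i − 2Σ_{j≠i} y_j = 0.
With identical fishing fleets, set every y_j = y: then 89.4 − 4y − 4y = 0, i.e. y = 89.4/8 = 11.175.

11.175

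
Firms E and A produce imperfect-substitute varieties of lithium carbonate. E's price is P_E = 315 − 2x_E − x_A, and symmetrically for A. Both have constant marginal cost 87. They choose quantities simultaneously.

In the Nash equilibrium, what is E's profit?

Firm E's profit: π = x_E(315 − 2x_E − x_A) − 87x_E.
∂π/∂x_E = 228 − 4x_E − x_A = 0 ⇒ x_E = 57 − 0.25x_A.
By symmetry x_A = x_E; substituting into the reaction function, 1.25x_E = 57 and x_E = 45.6.
P_E = 315 − 2·45.6 − 45.6 = 178.2.
Profit = (178.2 − 87)·45.6 = 4158.72.

4158.72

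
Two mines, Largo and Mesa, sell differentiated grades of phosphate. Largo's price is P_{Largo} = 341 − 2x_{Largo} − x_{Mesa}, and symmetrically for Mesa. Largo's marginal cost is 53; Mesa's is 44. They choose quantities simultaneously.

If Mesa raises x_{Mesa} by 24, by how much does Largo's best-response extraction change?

Mine Largo's profit: π = x_{Largo}(341 − 2x_{Largo} − x_{Mesa}) − 53x_{Largo}.
∂π/∂x_{Largo} = 288 − 4x_{Largo} − x_{Mesa} = 0 ⇒ x_{Largo} = 72 − 0.25x_{Mesa}.
The reaction-function slope is −0.25, so a 24-unit rise in x_{Mesa} moves x_{Largo} by −0.25 × 24 = −6. Largo's best response falls — the actions are strategic substitutes.

-6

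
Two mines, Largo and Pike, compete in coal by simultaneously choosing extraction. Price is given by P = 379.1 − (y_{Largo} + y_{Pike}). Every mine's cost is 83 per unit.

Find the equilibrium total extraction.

Mine Largo's profit: π = y_{Largo}(379.1 − (y_{Largo} + y_{Pike})) − 83y_{Largo}.
∂π/∂y_{Largo} = 296.1 − 2y_{Largo} − y_{Pike} = 0, so y_{Largo} = 148.05 − 0.5y_{Pike}.
Setting y_{Largo} = y_{Pike} in the reaction function: y_{Largo} = 148.05 − 0.5y_{Largo}, so y_{Largo} = 148.05 / 1.5 = 98.7.
Total extraction: 98.7 + 98.7 = 197.4.

197.4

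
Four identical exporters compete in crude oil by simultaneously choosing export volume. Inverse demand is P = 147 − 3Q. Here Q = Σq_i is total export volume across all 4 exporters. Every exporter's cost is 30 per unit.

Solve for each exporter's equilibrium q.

7.8

A representative exporter's profit is π_i = q_i(147 − 3Q) − 30q_i, with Q = q_i + Σ_{j≠i} q_j.
First-order condition: 117 − 6q_i − 3Σ_{j≠i} q_j = 0.
In a symmetric equilibrium every exporter chooses the same q, so Σ_{j≠i} q_j = 3q. The condition becomes 117 − 15q = 0, giving q = 117/15 = 7.8.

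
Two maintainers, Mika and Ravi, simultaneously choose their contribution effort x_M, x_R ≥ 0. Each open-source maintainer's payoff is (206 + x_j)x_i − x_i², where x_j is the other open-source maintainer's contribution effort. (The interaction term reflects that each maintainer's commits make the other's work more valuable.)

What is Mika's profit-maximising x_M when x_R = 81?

143.5

Mika's payoff is (206 + x_R)x_M − x_M².
∂π/∂x_M = 206 + x_R − 2x_M = 0, so x_M = 103 + 0.5x_R.
At x_R = 81: x_M = 103 + 0.5·81 = 143.5.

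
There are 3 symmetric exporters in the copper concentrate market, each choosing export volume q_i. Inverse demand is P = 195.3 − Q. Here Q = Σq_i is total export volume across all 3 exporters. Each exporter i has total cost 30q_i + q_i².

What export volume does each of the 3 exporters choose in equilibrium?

A representative exporter's profit is π_i = q_i(195.3 − Q) − 30q_i − q_i², with Q = q_i + Σ_{j≠i} q_j.
First-order condition: 165.3 − 4q_i − Σ_{j≠i} q_j = 0.
In a symmetric equilibrium every exporter chooses the same q, so Σ_{j≠i} q_j = 2q. The condition becomes 165.3 − 6q = 0, giving q = 165.3/6 = 27.55.

27.55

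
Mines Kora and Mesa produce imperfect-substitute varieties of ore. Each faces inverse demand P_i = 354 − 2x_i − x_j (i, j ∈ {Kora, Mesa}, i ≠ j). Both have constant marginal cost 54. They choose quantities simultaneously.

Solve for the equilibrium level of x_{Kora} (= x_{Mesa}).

60

Mine Kora's profit: π = x_{Kora}(354 − 2x_{Kora} − x_{Mesa}) − 54x_{Kora}.
∂π/∂x_{Kora} = 300 − 4x_{Kora} − x_{Mesa} = 0 ⇒ x_{Kora} = 75 − 0.25x_{Mesa}.
The game is symmetric, so in equilibrium x_{Mesa} = x_{Kora}: the reaction function gives 1.25x_{Kora} = 75, hence x_{Kora} = 60.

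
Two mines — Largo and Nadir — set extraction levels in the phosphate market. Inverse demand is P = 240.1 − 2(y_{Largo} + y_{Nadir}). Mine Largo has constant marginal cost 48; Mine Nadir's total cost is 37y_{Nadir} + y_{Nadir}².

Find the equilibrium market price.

Mine Largo's profit: π = y_{Largo}(240.1 − 2(y_{Largo} + y_{Nadir})) − 48y_{Largo}.
∂π/∂y_{Largo} = 192.1 − 4y_{Largo} − 2y_{Nadir} = 0, so y_{Largo} = 48.025 − 0.5y_{Nadir}.
For Nadir: ∂π/∂y_{Nadir} = 203.1 − 6y_{Nadir} − 2y_{Largo} = 0 ⇒ y_{Nadir} = 33.85 − (1/3)y_{Largo}.
Solving the two reaction functions simultaneously: (1 − (−0.5)(−1/3))y_{Largo} = 48.025 − 0.5·33.85, so (5/6)y_{Largo} = 31.1 and y_{Largo} = 37.32.
Then y_{Nadir} = 33.85 − (1/3)·37.32 = 21.41.
Equilibrium price: P = 240.1 − 2·58.73 = 122.64.

122.64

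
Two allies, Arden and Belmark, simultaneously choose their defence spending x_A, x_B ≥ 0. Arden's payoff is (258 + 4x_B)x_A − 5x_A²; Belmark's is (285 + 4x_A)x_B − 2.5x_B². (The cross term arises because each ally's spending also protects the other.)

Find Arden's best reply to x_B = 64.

51.4

Expanding Arden's payoff: 258x_A + 4x_Bx_A − 5x_A².
∂π/∂x_A = 258 + 4x_B − 10x_A = 0, so x_A = 25.8 + 0.4x_B.
At x_B = 64: x_A = 25.8 + 0.4·64 = 51.4.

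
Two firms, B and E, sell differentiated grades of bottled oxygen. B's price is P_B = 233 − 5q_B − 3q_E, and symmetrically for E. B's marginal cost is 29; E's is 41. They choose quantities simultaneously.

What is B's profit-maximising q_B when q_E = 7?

Firm B's profit: π = q_B(233 − 5q_B − 3q_E) − 29q_B.
∂π/∂q_B = 204 − 10q_B − 3q_E = 0 ⇒ q_B = 20.4 − 0.3q_E.
At q_E = 7: q_B = 20.4 − 0.3·7 = 18.3.

18.3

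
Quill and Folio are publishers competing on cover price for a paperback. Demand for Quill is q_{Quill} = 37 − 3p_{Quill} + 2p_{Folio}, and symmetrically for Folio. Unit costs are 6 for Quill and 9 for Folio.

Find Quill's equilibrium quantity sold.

Quill's profit: π = (p_{Quill} − 6)(37 − 3p_{Quill} + 2p_{Folio}).
∂π/∂p_{Quill} = 55 − 6p_{Quill} + 2p_{Folio} = 0 ⇒ p_{Quill} = 55/6 + (1/3)p_{Folio}.
Similarly p_{Folio} = 32/3 + (1/3)p_{Quill}.
Substituting the second reaction function into the first: p_{Quill} = 55/6 + (1/3)(32/3 + (1/3)p_{Quill}), which gives (8/9)p_{Quill} = 229/18 ⇒ p_{Quill} = 14.3125.
Then p_{Folio} = 32/3 + (1/3)·14.3125 = 15.4375.
q_{Quill} = 37 − 3·14.3125 + 2·15.4375 = 24.9375.

24.9375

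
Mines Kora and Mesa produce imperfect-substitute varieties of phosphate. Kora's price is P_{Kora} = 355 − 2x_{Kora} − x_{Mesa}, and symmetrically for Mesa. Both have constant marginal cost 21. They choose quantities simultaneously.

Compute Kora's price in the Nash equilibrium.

Mine Kora's profit: π = x_{Kora}(355 − 2x_{Kora} − x_{Mesa}) − 21x_{Kora}.
∂π/∂x_{Kora} = 334 − 4x_{Kora} − x_{Mesa} = 0 ⇒ x_{Kora} = 83.5 − 0.25x_{Mesa}.
The game is symmetric, so in equilibrium x_{Mesa} = x_{Kora}: the reaction function gives 1.25x_{Kora} = 83.5, hence x_{Kora} = 66.8.
P_{Kora} = 355 − 2·66.8 − 66.8 = 154.6.

154.6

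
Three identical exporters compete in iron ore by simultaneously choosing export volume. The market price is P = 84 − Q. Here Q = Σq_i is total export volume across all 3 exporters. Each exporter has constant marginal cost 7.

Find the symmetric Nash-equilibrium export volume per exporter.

A representative exporter's profit is π_i = q_i(84 − Q) − 7q_i, with Q = q_i + Σ_{j≠i} q_j.
First-order condition: 77 − 2q_i − Σ_{j≠i} q_j = 0.
With identical exporters, set every q_j = q: then 77 − 2q − 2q = 0, i.e. q = 77/4 = 19.25.

19.25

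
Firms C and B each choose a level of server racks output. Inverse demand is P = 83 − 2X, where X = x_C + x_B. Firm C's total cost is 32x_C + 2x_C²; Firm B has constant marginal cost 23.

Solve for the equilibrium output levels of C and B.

3, 13.5

Firm C's profit: π = x_C(83 − 2(x_C + x_B)) − 32x_C − 2x_C².
∂π/∂x_C = 51 − 8x_C − 2x_B = 0, so x_C = 6.375 − 0.25x_B.
For B: ∂π/∂x_B = 60 − 4x_B − 2x_C = 0 ⇒ x_B = 15 − 0.5x_C.
Plugging x_B into C's best response: x_C = 6.375 − 0.25(15 − 0.5x_C) ⇒ 0.875x_C = 2.625, so x_C = 3.
Then x_B = 15 − 0.5·3 = 13.5.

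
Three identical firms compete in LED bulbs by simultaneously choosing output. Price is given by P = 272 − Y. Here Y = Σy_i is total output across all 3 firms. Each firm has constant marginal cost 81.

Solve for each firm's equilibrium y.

A representative firm's profit is π_i = y_i(272 − Y) − 81y_i, with Y = y_i + Σ_{j≠i} y_j.
First-order condition: 191 − 2y_i − Σ_{j≠i} y_j = 0.
In a symmetric equilibrium every firm chooses the same y, so Σ_{j≠i} y_j = 2y. The condition becomes 191 − 4y = 0, giving y = 191/4 = 47.75.

47.75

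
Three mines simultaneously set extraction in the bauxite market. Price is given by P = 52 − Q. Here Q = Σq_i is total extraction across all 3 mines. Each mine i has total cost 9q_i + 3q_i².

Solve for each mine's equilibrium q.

4.3

A representative mine's profit is π_i = q_i(52 − Q) − 9q_i − 3q_i², with Q = q_i + Σ_{j≠i} q_j.
First-order condition: 43 − 8q_i − Σ_{j≠i} q_j = 0.
With identical mines, set every q_j = q: then 43 − 8q − 2q = 0, i.e. q = 43/10 = 4.3.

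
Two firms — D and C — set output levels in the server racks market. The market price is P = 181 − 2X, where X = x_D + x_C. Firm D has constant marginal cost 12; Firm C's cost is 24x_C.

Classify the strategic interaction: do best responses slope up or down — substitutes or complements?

Firm D's profit: π = x_D(181 − 2(x_D + x_C)) − 12x_D.
∂π/∂x_D = 169 − 4x_D − 2x_C = 0, so x_D = 42.25 − 0.5x_C.
The best-response slope dx_D/dx_C = −0.5 < 0: the reaction function is downward-sloping, so the choices are strategic substitutes.

strategic substitutes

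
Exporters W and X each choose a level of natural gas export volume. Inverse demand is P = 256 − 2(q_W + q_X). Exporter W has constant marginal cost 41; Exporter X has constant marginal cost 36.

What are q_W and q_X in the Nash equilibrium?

Exporter W's profit: π = q_W(256 − 2(q_W + q_X)) − 41q_W.
∂π/∂q_W = 215 − 4q_W − 2q_X = 0, so q_W = 53.75 − 0.5q_X.
By the same steps for X: q_X = 55 − 0.5q_W.
Solving the two reaction functions simultaneously: (1 − (−0.5)(−0.5))q_W = 53.75 − 0.5·55, so 0.75q_W = 26.25 and q_W = 35.
Then q_X = 55 − 0.5·35 = 37.5.

35, 37.5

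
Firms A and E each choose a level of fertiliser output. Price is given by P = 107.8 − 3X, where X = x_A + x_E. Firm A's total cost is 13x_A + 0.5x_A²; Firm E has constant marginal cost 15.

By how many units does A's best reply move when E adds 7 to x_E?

Firm A's profit: π = x_A(107.8 − 3(x_A + x_E)) − 13x_A − 0.5x_A².
∂π/∂x_A = 94.8 − 7x_A − 3x_E = 0, so x_A = 474/35 − (3/7)x_E.
The reaction-function slope is −3/7, so a 7-unit rise in x_E moves x_A by −3/7 × 7 = −3. A's best response falls — the actions are strategic substitutes.

-3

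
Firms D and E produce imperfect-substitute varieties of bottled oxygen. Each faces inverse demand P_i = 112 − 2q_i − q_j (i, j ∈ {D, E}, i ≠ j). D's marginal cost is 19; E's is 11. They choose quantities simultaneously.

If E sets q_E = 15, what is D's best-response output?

19.5

Firm D's profit: π = q_D(112 − 2q_D − q_E) − 19q_D.
∂π/∂q_D = 93 − 4q_D − q_E = 0 ⇒ q_D = 23.25 − 0.25q_E.
At q_E = 15: q_D = 23.25 − 0.25·15 = 19.5.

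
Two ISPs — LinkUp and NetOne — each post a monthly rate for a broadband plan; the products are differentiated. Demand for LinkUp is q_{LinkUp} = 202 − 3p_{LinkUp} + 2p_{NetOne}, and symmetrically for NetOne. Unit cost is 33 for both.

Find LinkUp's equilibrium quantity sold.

126.75

LinkUp's profit: π = (p_{LinkUp} − 33)(202 − 3p_{LinkUp} + 2p_{NetOne}).
∂π/∂p_{LinkUp} = 301 − 6p_{LinkUp} + 2p_{NetOne} = 0 ⇒ p_{LinkUp} = 301/6 + (1/3)p_{NetOne}.
By symmetry p_{NetOne} = p_{LinkUp}; substituting into the reaction function, (2/3)p_{LinkUp} = 301/6 and p_{LinkUp} = 75.25.
q_{LinkUp} = 202 − 3·75.25 + 2·75.25 = 126.75.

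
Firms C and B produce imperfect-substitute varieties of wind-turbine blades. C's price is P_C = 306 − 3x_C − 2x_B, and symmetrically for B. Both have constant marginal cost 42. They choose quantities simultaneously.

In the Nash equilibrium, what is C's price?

141

Firm C's profit: π = x_C(306 − 3x_C − 2x_B) − 42x_C.
∂π/∂x_C = 264 − 6x_C − 2x_B = 0 ⇒ x_C = 44 − (1/3)x_B.
By symmetry x_B = x_C; substituting into the reaction function, (4/3)x_C = 44 and x_C = 33.
P_C = 306 − 3·33 − 2·33 = 141.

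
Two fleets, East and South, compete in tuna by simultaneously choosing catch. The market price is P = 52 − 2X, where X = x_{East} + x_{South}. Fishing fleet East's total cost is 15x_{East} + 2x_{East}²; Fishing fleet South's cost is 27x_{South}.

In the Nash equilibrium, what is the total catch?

8

Fishing fleet East's profit: π = x_{East}(52 − 2(x_{East} + x_{South})) − 15x_{East} − 2x_{East}².
∂π/∂x_{East} = 37 − 8x_{East} − 2x_{South} = 0, so x_{East} = 4.625 − 0.25x_{South}.
For South: ∂π/∂x_{South} = 25 − 4x_{South} − 2x_{East} = 0 ⇒ x_{South} = 6.25 − 0.5x_{East}.
Substituting the second reaction function into the first: x_{East} = 4.625 − 0.25(6.25 − 0.5x_{East}), which gives 0.875x_{East} = 3.0625 ⇒ x_{East} = 3.5.
Then x_{South} = 6.25 − 0.5·3.5 = 4.5.
Total catch: 3.5 + 4.5 = 8.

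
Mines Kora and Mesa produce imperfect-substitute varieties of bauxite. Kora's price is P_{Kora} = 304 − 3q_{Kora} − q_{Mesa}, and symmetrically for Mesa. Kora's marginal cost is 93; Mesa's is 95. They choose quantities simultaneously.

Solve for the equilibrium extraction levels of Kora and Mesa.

30.2, 29.8

Mine Kora's profit: π = q_{Kora}(304 − 3q_{Kora} − q_{Mesa}) − 93q_{Kora}.
∂π/∂q_{Kora} = 211 − 6q_{Kora} − q_{Mesa} = 0 ⇒ q_{Kora} = 211/6 − (1/6)q_{Mesa}.
Similarly q_{Mesa} = 209/6 − (1/6)q_{Kora}.
Solving the two reaction functions simultaneously: (1 − (−1/6)(−1/6))q_{Kora} = 211/6 − (1/6)·(209/6), so (35/36)q_{Kora} = 1057/36 and q_{Kora} = 30.2.
Then q_{Mesa} = 209/6 − (1/6)·30.2 = 29.8.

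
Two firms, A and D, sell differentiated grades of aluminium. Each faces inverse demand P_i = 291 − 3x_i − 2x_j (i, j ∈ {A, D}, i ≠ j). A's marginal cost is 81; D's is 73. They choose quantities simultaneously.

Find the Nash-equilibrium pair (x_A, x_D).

25.75, 27.75

Firm A's profit: π = x_A(291 − 3x_A − 2x_D) − 81x_A.
∂π/∂x_A = 210 − 6x_A − 2x_D = 0 ⇒ x_A = 35 − (1/3)x_D.
Similarly x_D = 109/3 − (1/3)x_A.
Solving the two reaction functions simultaneously: (1 − (−1/3)(−1/3))x_A = 35 − (1/3)·(109/3), so (8/9)x_A = 206/9 and x_A = 25.75.
Then x_D = 109/3 − (1/3)·25.75 = 27.75.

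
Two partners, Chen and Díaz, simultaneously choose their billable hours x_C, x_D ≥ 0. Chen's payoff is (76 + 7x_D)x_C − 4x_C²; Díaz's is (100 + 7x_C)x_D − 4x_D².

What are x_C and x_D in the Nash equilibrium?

87.2, 88.8

Expanding Chen's payoff: 76x_C + 7x_Dx_C − 4x_C².
∂π/∂x_C = 76 + 7x_D − 8x_C = 0, so x_C = 9.5 + 0.875x_D.
Likewise for Díaz: x_D = 12.5 + 0.875x_C.
Plugging x_D into Chen's best response: x_C = 9.5 + 0.875(12.5 + 0.875x_C) ⇒ (15/64)x_C = 20.4375, so x_C = 87.2.
Then x_D = 12.5 + 0.875·87.2 = 88.8.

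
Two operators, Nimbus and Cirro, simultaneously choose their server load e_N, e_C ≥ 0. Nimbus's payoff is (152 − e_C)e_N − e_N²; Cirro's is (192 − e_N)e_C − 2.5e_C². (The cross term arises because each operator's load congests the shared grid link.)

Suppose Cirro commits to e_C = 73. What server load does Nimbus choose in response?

Expanding Nimbus's payoff: 152e_N − e_Ce_N − e_N².
∂π/∂e_N = 152 − e_C − 2e_N = 0, so e_N = 76 − 0.5e_C.
At e_C = 73: e_N = 76 − 0.5·73 = 39.5.

39.5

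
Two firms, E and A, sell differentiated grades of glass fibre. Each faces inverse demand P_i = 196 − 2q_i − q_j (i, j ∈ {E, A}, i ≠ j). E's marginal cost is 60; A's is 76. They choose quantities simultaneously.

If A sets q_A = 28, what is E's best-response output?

Firm E's profit: π = q_E(196 − 2q_E − q_A) − 60q_E.
∂π/∂q_E = 136 − 4q_E − q_A = 0 ⇒ q_E = 34 − 0.25q_A.
At q_A = 28: q_E = 34 − 0.25·28 = 27.

27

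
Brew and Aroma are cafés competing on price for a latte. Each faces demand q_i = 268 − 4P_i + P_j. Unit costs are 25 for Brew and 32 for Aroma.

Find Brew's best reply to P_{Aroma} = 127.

61.875

Brew's profit: π = (P_{Brew} − 25)(268 − 4P_{Brew} + P_{Aroma}).
∂π/∂P_{Brew} = 368 − 8P_{Brew} + P_{Aroma} = 0 ⇒ P_{Brew} = 46 + 0.125P_{Aroma}.
At P_{Aroma} = 127: P_{Brew} = 46 + 0.125·127 = 61.875.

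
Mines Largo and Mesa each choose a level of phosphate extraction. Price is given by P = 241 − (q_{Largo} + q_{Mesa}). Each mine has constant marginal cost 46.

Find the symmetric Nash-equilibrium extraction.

65

Mine Largo's profit: π = q_{Largo}(241 − (q_{Largo} + q_{Mesa})) − 46q_{Largo}.
∂π/∂q_{Largo} = 195 − 2q_{Largo} − q_{Mesa} = 0, so q_{Largo} = 97.5 − 0.5q_{Mesa}.
Setting q_{Largo} = q_{Mesa} in the reaction function: q_{Largo} = 97.5 − 0.5q_{Largo}, so q_{Largo} = 97.5 / 1.5 = 65.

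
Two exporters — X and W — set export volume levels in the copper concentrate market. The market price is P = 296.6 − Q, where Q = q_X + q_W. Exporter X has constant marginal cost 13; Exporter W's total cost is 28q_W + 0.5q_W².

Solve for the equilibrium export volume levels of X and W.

Exporter X's profit: π = q_X(296.6 − (q_X + q_W)) − 13q_X.
∂π/∂q_X = 283.6 − 2q_X − q_W = 0, so q_X = 141.8 − 0.5q_W.
For W: ∂π/∂q_W = 268.6 − 3q_W − q_X = 0 ⇒ q_W = 1343/15 − (1/3)q_X.
Solving the two reaction functions simultaneously: (1 − (−0.5)(−1/3))q_X = 141.8 − 0.5·(1343/15), so (5/6)q_X = 2911/30 and q_X = 116.44.
Then q_W = 1343/15 − (1/3)·116.44 = 50.72.

116.44, 50.72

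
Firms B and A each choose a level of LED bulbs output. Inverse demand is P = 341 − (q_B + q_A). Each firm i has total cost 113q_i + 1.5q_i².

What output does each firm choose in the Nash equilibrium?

Firm B's profit: π = q_B(341 − (q_B + q_A)) − 113q_B − 1.5q_B².
∂π/∂q_B = 228 − 5q_B − q_A = 0, so q_B = 45.6 − 0.2q_A.
The game is symmetric, so in equilibrium q_A = q_B: the reaction function gives 1.2q_B = 45.6, hence q_B = 38.

38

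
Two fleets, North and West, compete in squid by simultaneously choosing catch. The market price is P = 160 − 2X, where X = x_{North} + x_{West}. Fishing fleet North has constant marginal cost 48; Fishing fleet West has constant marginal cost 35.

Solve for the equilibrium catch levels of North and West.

Fishing fleet North's profit: π = x_{North}(160 − 2(x_{North} + x_{West})) − 48x_{North}.
∂π/∂x_{North} = 112 − 4x_{North} − 2x_{West} = 0, so x_{North} = 28 − 0.5x_{West}.
By the same steps for West: x_{West} = 31.25 − 0.5x_{North}.
Plugging x_{West} into North's best response: x_{North} = 28 − 0.5(31.25 − 0.5x_{North}) ⇒ 0.75x_{North} = 12.375, so x_{North} = 16.5.
Then x_{West} = 31.25 − 0.5·16.5 = 23.

16.5, 23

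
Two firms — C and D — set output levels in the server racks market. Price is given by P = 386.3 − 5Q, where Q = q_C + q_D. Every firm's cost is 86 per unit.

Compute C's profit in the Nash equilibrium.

2004.002

Firm C's profit: π = q_C(386.3 − 5(q_C + q_D)) − 86q_C.
∂π/∂q_C = 300.3 − 10q_C − 5q_D = 0, so q_C = 30.03 − 0.5q_D.
The game is symmetric, so in equilibrium q_D = q_C: the reaction function gives 1.5q_C = 30.03, hence q_C = 20.02.
Price P = 386.3 − 5·40.04 = 186.1.
C's profit: (186.1 − 86)·20.02 = 2004.002.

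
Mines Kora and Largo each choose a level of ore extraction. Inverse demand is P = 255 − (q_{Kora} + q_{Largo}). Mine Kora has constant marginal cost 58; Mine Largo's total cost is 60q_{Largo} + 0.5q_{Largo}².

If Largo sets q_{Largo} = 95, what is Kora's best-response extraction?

Mine Kora's profit: π = q_{Kora}(255 − (q_{Kora} + q_{Largo})) − 58q_{Kora}.
∂π/∂q_{Kora} = 197 − 2q_{Kora} − q_{Largo} = 0, so q_{Kora} = 98.5 − 0.5q_{Largo}.
At q_{Largo} = 95: q_{Kora} = 98.5 − 0.5·95 = 51.

51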